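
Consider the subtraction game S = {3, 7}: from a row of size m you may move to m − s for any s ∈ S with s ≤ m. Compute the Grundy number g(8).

2

Compute g(0), g(1), … for moves {3, 7}:
k:     0  1  2  3  4  5  6  7  8
g(k):  0  0  0  1  1  1  0  2  2
So g(8) = 2.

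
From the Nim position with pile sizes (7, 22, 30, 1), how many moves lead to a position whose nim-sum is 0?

1

Compute the nim-sum pairwise:
7 ^ 22 = 17
17 ^ 30 = 15
15 ^ 1 = 14
The overall nim-sum is X = 14. A pile of size p has a winning move iff p XOR X < p (reduce it to p XOR X).
  7: 7 XOR 14 = 9 ≥ 7 — no move.
  22: 22 XOR 14 = 24 ≥ 22 — no move.
  30: 30 XOR 14 = 16 < 30 — winning move (to 16).
  1: 1 XOR 14 = 15 ≥ 1 — no move.
That gives 1 winning move.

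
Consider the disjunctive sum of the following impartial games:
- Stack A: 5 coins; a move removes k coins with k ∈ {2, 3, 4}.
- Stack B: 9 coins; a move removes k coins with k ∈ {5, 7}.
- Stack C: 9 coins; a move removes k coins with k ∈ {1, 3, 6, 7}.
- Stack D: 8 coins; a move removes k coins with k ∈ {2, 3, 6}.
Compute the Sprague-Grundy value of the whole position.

For stack A, compute g(0), g(1), … with moves {2, 3, 4}:
g(0) = mex{} = 0
g(1) = mex{} = 0
g(2) = mex{0} = 1
g(3) = mex{0} = 1
g(4) = mex{0,1} = 2
g(5) = mex{0,1} = 2
So g(5) = 2.
Grundy values for stack B (subtraction set {5, 7}):
k:     0  1  2  3  4  5  6  7  8  9
g(k):  0  0  0  0  0  1  1  1  1  1
So g(9) = 1.
For stack C, compute g(0), g(1), … with moves {1, 3, 6, 7}:
k:     0  1  2  3  4  5  6  7  8  9
g(k):  0  1  0  1  0  1  2  3  2  3
So g(9) = 3.
Grundy values for stack D (subtraction set {2, 3, 6}):
k:     0  1  2  3  4  5  6  7  8
g(k):  0  0  1  1  2  0  3  1  2
So g(8) = 2.
By the Sprague-Grundy theorem, the Grundy value of a sum of independent games is the XOR of the component values.
Combined value = 2 ⊕ 1 ⊕ 3 ⊕ 2 = 2.

2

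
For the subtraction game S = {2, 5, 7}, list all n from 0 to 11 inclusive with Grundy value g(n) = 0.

0, 1, 4, 10

Grundy values for subtraction set {2, 5, 7}:
k:     0  1  2  3  4  5  6  7  8  9 10 11
g(k):  0  0  1  1  0  2  1  3  2  2  0  3
The P-positions (g = 0) in 0..11 are 0, 1, 4, 10.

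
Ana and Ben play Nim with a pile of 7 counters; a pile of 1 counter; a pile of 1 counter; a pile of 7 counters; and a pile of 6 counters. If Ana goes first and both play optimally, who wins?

Ana wins

Compute the nim-sum pairwise:
7 XOR 1 = 6
6 XOR 1 = 7
7 XOR 7 = 0
0 XOR 6 = 6
The nim-sum is 6 ≠ 0, so this is an N-position: the player to move can win; Ana has a winning move.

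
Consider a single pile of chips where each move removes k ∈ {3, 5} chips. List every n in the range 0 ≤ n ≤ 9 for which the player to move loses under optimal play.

Compute g(0), g(1), … for moves {3, 5}:
g(0) = mex{} = 0
g(1) = mex{} = 0
g(2) = mex{} = 0
g(3) = mex{0} = 1
g(4) = mex{0} = 1
g(5) = mex{0} = 1
g(6) = mex{0,1} = 2
g(7) = mex{0,1} = 2
g(8) = mex{1} = 0
g(9) = mex{1,2} = 0
The P-positions (g = 0) in 0..9 are 0, 1, 2, 8, 9.

0, 1, 2, 8, 9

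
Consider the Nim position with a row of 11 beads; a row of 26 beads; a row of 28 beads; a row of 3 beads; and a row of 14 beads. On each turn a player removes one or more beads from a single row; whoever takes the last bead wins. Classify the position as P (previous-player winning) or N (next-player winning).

In binary:
  01011  (11)
  11010  (26)
  11100  (28)
  00011  (3)
  01110  (14)
  -----
  00000  (0)
The nim-sum is 0, so this is a P-position: the player to move is in a losing position under optimal play.

P-position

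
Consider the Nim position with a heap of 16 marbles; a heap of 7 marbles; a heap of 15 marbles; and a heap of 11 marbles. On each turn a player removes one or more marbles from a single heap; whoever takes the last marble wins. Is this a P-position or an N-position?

N-position

Bitwise XOR of the heap sizes:
  10000  (16)
  00111  (7)
  01111  (15)
  01011  (11)
  -----
  10011  (19)
The nim-sum is 19 ≠ 0, so this is an N-position: the player to move can win.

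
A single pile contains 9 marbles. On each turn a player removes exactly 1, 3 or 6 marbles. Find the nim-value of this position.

0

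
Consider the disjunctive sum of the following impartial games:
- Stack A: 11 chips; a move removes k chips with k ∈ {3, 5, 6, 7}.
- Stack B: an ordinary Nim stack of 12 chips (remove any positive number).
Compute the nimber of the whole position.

Build the Grundy sequence for stack A with g(k) = mex{g(k−s) : s ∈ {3, 5, 6, 7}, s ≤ k}:
g(0) = mex{} = 0
g(1) = mex{} = 0
g(2) = mex{} = 0
g(3) = mex{0} = 1
g(4) = mex{0} = 1
g(5) = mex{0} = 1
g(6) = mex{0,1} = 2
g(7) = mex{0,1} = 2
g(8) = mex{0,1} = 2
g(9) = mex{0,1,2} = 3
g(10) = mex{1,2} = 0
g(11) = mex{1,2} = 0
So g(11) = 0.
Stack B is a plain Nim stack of size 12, so its Grundy value is 12.
By the Sprague-Grundy theorem, the Grundy value of a sum of independent games is the XOR of the component values.
Combined value = 0 XOR 12 = 12.

12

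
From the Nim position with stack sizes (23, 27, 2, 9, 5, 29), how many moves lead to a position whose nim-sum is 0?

3

In binary:
  10111  (23)
  11011  (27)
  00010  (2)
  01001  (9)
  00101  (5)
  11101  (29)
  -----
  11111  (31)
The overall nim-sum is X = 31. A stack of size p has a winning move iff p XOR X < p (reduce it to p XOR X).
  23: 23 XOR 31 = 8 < 23 — winning move (to 8).
  27: 27 XOR 31 = 4 < 27 — winning move (to 4).
  2: 2 XOR 31 = 29 ≥ 2 — no move.
  9: 9 XOR 31 = 22 ≥ 9 — no move.
  5: 5 XOR 31 = 26 ≥ 5 — no move.
  29: 29 XOR 31 = 2 < 29 — winning move (to 2).
That gives 3 winning moves.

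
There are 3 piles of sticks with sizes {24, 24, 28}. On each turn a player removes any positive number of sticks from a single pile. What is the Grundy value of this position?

28

Compute the nim-sum pairwise:
24 ^ 24 = 0
0 ^ 28 = 28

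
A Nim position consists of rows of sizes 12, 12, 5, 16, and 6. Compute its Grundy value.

In binary:
  01100  (12)
  01100  (12)
  00101  (5)
  10000  (16)
  00110  (6)
  -----
  10011  (19)

19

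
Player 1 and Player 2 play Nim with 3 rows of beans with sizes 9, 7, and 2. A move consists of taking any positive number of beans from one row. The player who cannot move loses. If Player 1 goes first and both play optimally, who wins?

Player 1 wins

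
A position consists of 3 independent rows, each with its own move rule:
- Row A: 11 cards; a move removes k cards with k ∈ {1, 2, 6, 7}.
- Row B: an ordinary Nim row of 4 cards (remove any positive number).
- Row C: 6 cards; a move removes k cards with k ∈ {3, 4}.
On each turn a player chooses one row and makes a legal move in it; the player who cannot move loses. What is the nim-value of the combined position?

6

Build the Grundy sequence for row A with g(k) = mex{g(k−s) : s ∈ {1, 2, 6, 7}, s ≤ k}:
g(0) = mex{} = 0
g(1) = mex{0} = 1
g(2) = mex{0,1} = 2
g(3) = mex{1,2} = 0
g(4) = mex{0,2} = 1
g(5) = mex{0,1} = 2
g(6) = mex{0,1,2} = 3
g(7) = mex{0,1,2,3} = 4
g(8) = mex{1,2,3,4} = 0
g(9) = mex{0,2,4} = 1
g(10) = mex{0,1} = 2
g(11) = mex{1,2} = 0
So g(11) = 0.
Row B is a plain Nim row of size 4, so its Grundy value is 4.
For row C, compute g(0), g(1), … with moves {3, 4}:
k:     0  1  2  3  4  5  6
g(k):  0  0  0  1  1  1  2
So g(6) = 2.
By the Sprague-Grundy theorem, the Grundy value of a sum of independent games is the XOR of the component values.
Combined value = 0 ⊕ 4 ⊕ 2 = 6.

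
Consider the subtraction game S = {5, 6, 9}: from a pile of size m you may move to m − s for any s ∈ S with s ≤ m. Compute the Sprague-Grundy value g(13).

Build the Grundy sequence with g(k) = mex{g(k−s) : s ∈ {5, 6, 9}, s ≤ k}:
k:     0  1  2  3  4  5  6  7  8  9 10 11 12 13
g(k):  0  0  0  0  0  1  1  1  1  1  2  2  2  2
So g(13) = 2.

2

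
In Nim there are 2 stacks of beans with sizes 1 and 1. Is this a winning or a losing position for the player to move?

Losing position

Bitwise XOR of the heap sizes:
  1  (1)
  1  (1)
  -
  0  (0)
The nim-sum is 0, so this is a P-position: the player to move is in a losing position under optimal play.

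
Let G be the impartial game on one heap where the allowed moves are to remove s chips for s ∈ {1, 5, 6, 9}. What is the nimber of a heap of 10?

2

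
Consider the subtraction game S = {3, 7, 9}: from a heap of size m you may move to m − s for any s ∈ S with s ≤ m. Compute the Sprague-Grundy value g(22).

0

Grundy values for subtraction set {3, 7, 9}:
k:     0  1  2  3  4  5  6  7  8  9 10 11 12 13 14 15 16 17 18 19 20 21 22
g(k):  0  0  0  1  1  1  0  2  2  1  3  3  0  2  0  1  0  1  0  1  0  1  0
So g(22) = 0.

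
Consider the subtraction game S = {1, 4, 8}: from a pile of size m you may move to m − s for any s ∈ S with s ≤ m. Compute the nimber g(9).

2

Grundy values for subtraction set {1, 4, 8}:
g(0) = mex{} = 0
g(1) = mex{0} = 1
g(2) = mex{1} = 0
g(3) = mex{0} = 1
g(4) = mex{0,1} = 2
g(5) = mex{1,2} = 0
g(6) = mex{0} = 1
g(7) = mex{1} = 0
g(8) = mex{0,2} = 1
g(9) = mex{0,1} = 2
So g(9) = 2.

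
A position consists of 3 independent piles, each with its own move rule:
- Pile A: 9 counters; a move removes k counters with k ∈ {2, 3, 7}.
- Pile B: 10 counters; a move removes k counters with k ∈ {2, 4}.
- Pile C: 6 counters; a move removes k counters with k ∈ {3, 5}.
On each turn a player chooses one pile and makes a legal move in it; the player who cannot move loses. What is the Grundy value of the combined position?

Build the Grundy sequence for pile A with g(k) = mex{g(k−s) : s ∈ {2, 3, 7}, s ≤ k}:
k:     0  1  2  3  4  5  6  7  8  9
g(k):  0  0  1  1  2  0  0  1  1  2
So g(9) = 2.
Build the Grundy sequence for pile B with g(k) = mex{g(k−s) : s ∈ {2, 4}, s ≤ k}:
g(0) = mex{} = 0
g(1) = mex{} = 0
g(2) = mex{0} = 1
g(3) = mex{0} = 1
g(4) = mex{0,1} = 2
g(5) = mex{0,1} = 2
g(6) = mex{1,2} = 0
g(7) = mex{1,2} = 0
g(8) = mex{0,2} = 1
g(9) = mex{0,2} = 1
g(10) = mex{0,1} = 2
So g(10) = 2.
Build the Grundy sequence for pile C with g(k) = mex{g(k−s) : s ∈ {3, 5}, s ≤ k}:
k:     0  1  2  3  4  5  6
g(k):  0  0  0  1  1  1  2
So g(6) = 2.
The value of a disjunctive sum is the nim-sum of the parts.
Combined value = 2 ⊕ 2 ⊕ 2 = 2.

2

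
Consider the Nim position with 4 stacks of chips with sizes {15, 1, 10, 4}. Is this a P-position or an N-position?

Nim-sum: 15 XOR 1 XOR 10 XOR 4 = 0.
The nim-sum is 0, so this is a P-position: the player to move is in a losing position under optimal play.

P-position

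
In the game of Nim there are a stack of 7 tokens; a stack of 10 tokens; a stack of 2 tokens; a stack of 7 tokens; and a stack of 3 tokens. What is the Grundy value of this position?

11

In binary:
  0111  (7)
  1010  (10)
  0010  (2)
  0111  (7)
  0011  (3)
  ----
  1011  (11)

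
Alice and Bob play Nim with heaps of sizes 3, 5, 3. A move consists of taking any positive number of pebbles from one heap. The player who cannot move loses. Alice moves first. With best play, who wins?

Write each in binary and XOR column by column:
  011  (3)
  101  (5)
  011  (3)
  ---
  101  (5)
The nim-sum is 5 ≠ 0, so this is an N-position: the player to move can win; Alice has a winning move.

Alice wins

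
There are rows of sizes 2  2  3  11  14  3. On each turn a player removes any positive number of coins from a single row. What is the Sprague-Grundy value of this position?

5

Compute the nim-sum pairwise:
2 XOR 2 = 0
0 XOR 3 = 3
3 XOR 11 = 8
8 XOR 14 = 6
6 XOR 3 = 5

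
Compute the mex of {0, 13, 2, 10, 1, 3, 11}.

4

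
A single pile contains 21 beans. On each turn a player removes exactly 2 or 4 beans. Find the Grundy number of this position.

1

Grundy values for subtraction set {2, 4}:
k:     0  1  2  3  4  5  6  7  8  9 10 11 12 13 14 15 16 17 18 19 20 21
g(k):  0  0  1  1  2  2  0  0  1  1  2  2  0  0  1  1  2  2  0  0  1  1
So g(21) = 1.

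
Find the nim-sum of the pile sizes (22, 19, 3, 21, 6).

21

Write each in binary and XOR column by column:
  10110  (22)
  10011  (19)
  00011  (3)
  10101  (21)
  00110  (6)
  -----
  10101  (21)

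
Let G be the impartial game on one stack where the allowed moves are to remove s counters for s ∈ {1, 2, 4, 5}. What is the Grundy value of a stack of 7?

Compute g(0), g(1), … for moves {1, 2, 4, 5}:
g(0) = mex{} = 0
g(1) = mex{0} = 1
g(2) = mex{0,1} = 2
g(3) = mex{1,2} = 0
g(4) = mex{0,2} = 1
g(5) = mex{0,1} = 2
g(6) = mex{1,2} = 0
g(7) = mex{0,2} = 1
So g(7) = 1.

1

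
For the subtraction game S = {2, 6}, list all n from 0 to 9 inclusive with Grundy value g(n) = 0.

0, 1, 4, 5, 8, 9

Compute g(0), g(1), … for moves {2, 6}:
g(0) = mex{} = 0
g(1) = mex{} = 0
g(2) = mex{0} = 1
g(3) = mex{0} = 1
g(4) = mex{1} = 0
g(5) = mex{1} = 0
g(6) = mex{0} = 1
g(7) = mex{0} = 1
g(8) = mex{1} = 0
g(9) = mex{1} = 0
The P-positions (g = 0) in 0..9 are 0, 1, 4, 5, 8, 9.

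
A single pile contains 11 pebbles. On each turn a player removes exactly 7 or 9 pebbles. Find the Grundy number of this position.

1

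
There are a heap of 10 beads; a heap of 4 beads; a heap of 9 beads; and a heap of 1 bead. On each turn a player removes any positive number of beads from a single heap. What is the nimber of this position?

6

Nim-sum: 10 ^ 4 ^ 9 ^ 1 = 6.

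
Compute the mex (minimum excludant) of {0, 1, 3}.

The values 0, 1 are all present; 2 is the first non-negative integer missing from the set.

2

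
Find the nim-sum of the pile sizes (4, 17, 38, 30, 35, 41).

Nim-sum: 4 XOR 17 XOR 38 XOR 30 XOR 35 XOR 41 = 39.

39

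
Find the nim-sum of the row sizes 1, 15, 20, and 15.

21

Compute the nim-sum pairwise:
1 ⊕ 15 = 14
14 ⊕ 20 = 26
26 ⊕ 15 = 21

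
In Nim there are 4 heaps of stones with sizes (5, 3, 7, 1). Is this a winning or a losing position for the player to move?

Losing position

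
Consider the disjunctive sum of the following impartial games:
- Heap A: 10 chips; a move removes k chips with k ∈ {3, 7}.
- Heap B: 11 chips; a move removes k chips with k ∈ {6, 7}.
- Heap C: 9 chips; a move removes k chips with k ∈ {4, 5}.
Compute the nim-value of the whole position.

For heap A, compute g(0), g(1), … with moves {3, 7}:
g(0) = mex{} = 0
g(1) = mex{} = 0
g(2) = mex{} = 0
g(3) = mex{0} = 1
g(4) = mex{0} = 1
g(5) = mex{0} = 1
g(6) = mex{1} = 0
g(7) = mex{0,1} = 2
g(8) = mex{0,1} = 2
g(9) = mex{0} = 1
g(10) = mex{1,2} = 0
So g(10) = 0.
Build the Grundy sequence for heap B with g(k) = mex{g(k−s) : s ∈ {6, 7}, s ≤ k}:
k:     0  1  2  3  4  5  6  7  8  9 10 11
g(k):  0  0  0  0  0  0  1  1  1  1  1  1
So g(11) = 1.
Build the Grundy sequence for heap C with g(k) = mex{g(k−s) : s ∈ {4, 5}, s ≤ k}:
k:     0  1  2  3  4  5  6  7  8  9
g(k):  0  0  0  0  1  1  1  1  2  0
So g(9) = 0.
By the Sprague-Grundy theorem, the Grundy value of a sum of independent games is the XOR of the component values.
Combined value = 0 XOR 1 XOR 0 = 1.

1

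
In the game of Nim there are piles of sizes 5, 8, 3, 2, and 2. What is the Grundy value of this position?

14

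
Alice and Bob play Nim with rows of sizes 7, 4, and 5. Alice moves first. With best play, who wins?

Compute the nim-sum pairwise:
7 XOR 4 = 3
3 XOR 5 = 6
The nim-sum is 6 ≠ 0, so this is an N-position: the player to move can win; Alice has a winning move.

Alice wins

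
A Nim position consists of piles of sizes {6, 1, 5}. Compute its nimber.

2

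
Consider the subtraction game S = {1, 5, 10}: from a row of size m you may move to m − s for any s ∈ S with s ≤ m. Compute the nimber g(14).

2

Grundy values for subtraction set {1, 5, 10}:
g(0) = mex{} = 0
g(1) = mex{0} = 1
g(2) = mex{1} = 0
g(3) = mex{0} = 1
g(4) = mex{1} = 0
g(5) = mex{0} = 1
g(6) = mex{1} = 0
g(7) = mex{0} = 1
g(8) = mex{1} = 0
g(9) = mex{0} = 1
g(10) = mex{0,1} = 2
g(11) = mex{0,1,2} = 3
g(12) = mex{0,1,3} = 2
g(13) = mex{0,1,2} = 3
g(14) = mex{0,1,3} = 2
So g(14) = 2.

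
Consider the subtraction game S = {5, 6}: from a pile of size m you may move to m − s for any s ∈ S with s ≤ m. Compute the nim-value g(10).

Compute g(0), g(1), … for moves {5, 6}:
g(0) = mex{} = 0
g(1) = mex{} = 0
g(2) = mex{} = 0
g(3) = mex{} = 0
g(4) = mex{} = 0
g(5) = mex{0} = 1
g(6) = mex{0} = 1
g(7) = mex{0} = 1
g(8) = mex{0} = 1
g(9) = mex{0} = 1
g(10) = mex{0,1} = 2
So g(10) = 2.

2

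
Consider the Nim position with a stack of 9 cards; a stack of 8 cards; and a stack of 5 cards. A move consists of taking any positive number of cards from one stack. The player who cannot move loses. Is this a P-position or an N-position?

N-position

Compute the nim-sum pairwise:
9 ^ 8 = 1
1 ^ 5 = 4
The nim-sum is 4 ≠ 0, so this is an N-position: the player to move can win.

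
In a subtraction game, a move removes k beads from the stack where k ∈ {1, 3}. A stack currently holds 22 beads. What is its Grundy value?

0

Build the Grundy sequence with g(k) = mex{g(k−s) : s ∈ {1, 3}, s ≤ k}:
k:     0  1  2  3  4  5  6  7  8  9 10 11 12 13 14 15 16 17 18 19 20 21 22
g(k):  0  1  0  1  0  1  0  1  0  1  0  1  0  1  0  1  0  1  0  1  0  1  0
So g(22) = 0.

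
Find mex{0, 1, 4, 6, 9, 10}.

2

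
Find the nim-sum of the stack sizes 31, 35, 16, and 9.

37

Bitwise XOR of the heap sizes:
  011111  (31)
  100011  (35)
  010000  (16)
  001001  (9)
  ------
  100101  (37)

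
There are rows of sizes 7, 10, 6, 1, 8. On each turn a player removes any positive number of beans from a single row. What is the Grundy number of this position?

Nim-sum: 7 ^ 10 ^ 6 ^ 1 ^ 8 = 2.

2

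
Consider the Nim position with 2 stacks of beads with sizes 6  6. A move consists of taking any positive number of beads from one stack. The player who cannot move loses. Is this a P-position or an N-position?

P-position

Nim-sum: 6 ^ 6 = 0.
The nim-sum is 0, so this is a P-position: the player to move is in a losing position under optimal play.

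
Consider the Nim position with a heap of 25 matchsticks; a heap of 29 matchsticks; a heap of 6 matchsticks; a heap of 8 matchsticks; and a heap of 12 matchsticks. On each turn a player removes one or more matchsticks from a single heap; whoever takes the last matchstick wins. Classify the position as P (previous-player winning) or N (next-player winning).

Nim-sum: 25 XOR 29 XOR 6 XOR 8 XOR 12 = 6.
The nim-sum is 6 ≠ 0, so this is an N-position: the player to move can win.

N-position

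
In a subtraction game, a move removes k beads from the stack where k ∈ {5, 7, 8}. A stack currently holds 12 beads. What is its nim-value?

Grundy values for subtraction set {5, 7, 8}:
g(0) = mex{} = 0
g(1) = mex{} = 0
g(2) = mex{} = 0
g(3) = mex{} = 0
g(4) = mex{} = 0
g(5) = mex{0} = 1
g(6) = mex{0} = 1
g(7) = mex{0} = 1
g(8) = mex{0} = 1
g(9) = mex{0} = 1
g(10) = mex{0,1} = 2
g(11) = mex{0,1} = 2
g(12) = mex{0,1} = 2
So g(12) = 2.

2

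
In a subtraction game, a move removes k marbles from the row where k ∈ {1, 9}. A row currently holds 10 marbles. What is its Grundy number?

Build the Grundy sequence with g(k) = mex{g(k−s) : s ∈ {1, 9}, s ≤ k}:
k:     0  1  2  3  4  5  6  7  8  9 10
g(k):  0  1  0  1  0  1  0  1  0  1  0
So g(10) = 0.

0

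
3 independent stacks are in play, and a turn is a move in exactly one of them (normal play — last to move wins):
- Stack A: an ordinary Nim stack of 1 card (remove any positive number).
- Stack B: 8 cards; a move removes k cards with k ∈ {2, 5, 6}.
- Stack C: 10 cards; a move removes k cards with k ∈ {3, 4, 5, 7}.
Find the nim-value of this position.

Stack A is a plain Nim stack of size 1, so its Grundy value is 1.
Grundy values for stack B (subtraction set {2, 5, 6}):
k:     0  1  2  3  4  5  6  7  8
g(k):  0  0  1  1  0  2  1  3  0
So g(8) = 0.
Build the Grundy sequence for stack C with g(k) = mex{g(k−s) : s ∈ {3, 4, 5, 7}, s ≤ k}:
k:     0  1  2  3  4  5  6  7  8  9 10
g(k):  0  0  0  1  1  1  2  2  2  3  0
So g(10) = 0.
The value of a disjunctive sum is the nim-sum of the parts.
Combined value = 1 ⊕ 0 ⊕ 0 = 1.

1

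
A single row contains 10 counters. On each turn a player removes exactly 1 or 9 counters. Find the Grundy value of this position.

0

Build the Grundy sequence with g(k) = mex{g(k−s) : s ∈ {1, 9}, s ≤ k}:
k:     0  1  2  3  4  5  6  7  8  9 10
g(k):  0  1  0  1  0  1  0  1  0  1  0
So g(10) = 0.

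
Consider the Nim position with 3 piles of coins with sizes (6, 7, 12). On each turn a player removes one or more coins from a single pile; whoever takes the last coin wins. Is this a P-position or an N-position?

Nim-sum: 6 ⊕ 7 ⊕ 12 = 13.
The nim-sum is 13 ≠ 0, so this is an N-position: the player to move can win.

N-position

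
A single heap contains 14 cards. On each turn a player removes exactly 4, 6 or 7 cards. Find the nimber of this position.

0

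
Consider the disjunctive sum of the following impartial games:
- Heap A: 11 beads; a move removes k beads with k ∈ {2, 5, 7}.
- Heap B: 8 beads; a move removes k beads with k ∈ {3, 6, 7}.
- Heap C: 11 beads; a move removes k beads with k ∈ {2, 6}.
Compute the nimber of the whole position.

0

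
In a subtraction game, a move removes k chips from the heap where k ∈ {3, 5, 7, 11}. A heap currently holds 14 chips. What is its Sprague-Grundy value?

0

Compute g(0), g(1), … for moves {3, 5, 7, 11}:
k:     0  1  2  3  4  5  6  7  8  9 10 11 12 13 14
g(k):  0  0  0  1  1  1  2  2  2  3  0  3  4  1  0
So g(14) = 0.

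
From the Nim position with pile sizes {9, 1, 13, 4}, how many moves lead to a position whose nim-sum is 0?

3

Compute the nim-sum pairwise:
9 XOR 1 = 8
8 XOR 13 = 5
5 XOR 4 = 1
The overall nim-sum is X = 1. A pile of size p has a winning move iff p XOR X < p (reduce it to p XOR X).
  9: 9 XOR 1 = 8 < 9 — winning move (to 8).
  1: 1 XOR 1 = 0 < 1 — winning move (to 0).
  13: 13 XOR 1 = 12 < 13 — winning move (to 12).
  4: 4 XOR 1 = 5 ≥ 4 — no move.
That gives 3 winning moves.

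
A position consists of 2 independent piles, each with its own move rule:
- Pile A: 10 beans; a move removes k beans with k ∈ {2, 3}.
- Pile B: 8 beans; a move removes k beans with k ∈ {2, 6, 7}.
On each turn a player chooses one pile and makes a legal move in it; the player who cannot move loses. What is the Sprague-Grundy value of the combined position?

2

Grundy values for pile A (subtraction set {2, 3}):
k:     0  1  2  3  4  5  6  7  8  9 10
g(k):  0  0  1  1  2  0  0  1  1  2  0
So g(10) = 0.
For pile B, compute g(0), g(1), … with moves {2, 6, 7}:
g(0) = mex{} = 0
g(1) = mex{} = 0
g(2) = mex{0} = 1
g(3) = mex{0} = 1
g(4) = mex{1} = 0
g(5) = mex{1} = 0
g(6) = mex{0} = 1
g(7) = mex{0} = 1
g(8) = mex{0,1} = 2
So g(8) = 2.
The value of a disjunctive sum is the nim-sum of the parts.
Combined value = 0 ⊕ 2 = 2.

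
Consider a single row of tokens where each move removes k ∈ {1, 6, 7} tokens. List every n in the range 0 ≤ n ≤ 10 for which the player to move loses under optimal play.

0, 2, 4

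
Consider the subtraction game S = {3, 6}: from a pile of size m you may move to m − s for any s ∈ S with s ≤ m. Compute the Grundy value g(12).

Grundy values for subtraction set {3, 6}:
g(0) = mex{} = 0
g(1) = mex{} = 0
g(2) = mex{} = 0
g(3) = mex{0} = 1
g(4) = mex{0} = 1
g(5) = mex{0} = 1
g(6) = mex{0,1} = 2
g(7) = mex{0,1} = 2
g(8) = mex{0,1} = 2
g(9) = mex{1,2} = 0
g(10) = mex{1,2} = 0
g(11) = mex{1,2} = 0
g(12) = mex{0,2} = 1
So g(12) = 1.

1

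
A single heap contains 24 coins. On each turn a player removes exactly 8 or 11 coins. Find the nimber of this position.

0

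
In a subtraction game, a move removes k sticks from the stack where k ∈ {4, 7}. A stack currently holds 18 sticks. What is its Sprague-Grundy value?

1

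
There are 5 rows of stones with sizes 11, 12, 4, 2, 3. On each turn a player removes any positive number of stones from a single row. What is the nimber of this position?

Nim-sum: 11 ⊕ 12 ⊕ 4 ⊕ 2 ⊕ 3 = 2.

2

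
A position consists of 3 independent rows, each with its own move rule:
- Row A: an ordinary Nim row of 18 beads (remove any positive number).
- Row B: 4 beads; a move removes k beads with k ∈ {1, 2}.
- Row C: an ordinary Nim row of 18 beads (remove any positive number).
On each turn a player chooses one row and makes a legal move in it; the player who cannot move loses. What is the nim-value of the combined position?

1

Row A is a plain Nim row of size 18, so its Grundy value is 18.
Grundy values for row B (subtraction set {1, 2}):
g(0) = mex{} = 0
g(1) = mex{0} = 1
g(2) = mex{0,1} = 2
g(3) = mex{1,2} = 0
g(4) = mex{0,2} = 1
So g(4) = 1.
Row C is a plain Nim row of size 18, so its Grundy value is 18.
By the Sprague-Grundy theorem, the Grundy value of a sum of independent games is the XOR of the component values.
Combined value = 18 XOR 1 XOR 18 = 1.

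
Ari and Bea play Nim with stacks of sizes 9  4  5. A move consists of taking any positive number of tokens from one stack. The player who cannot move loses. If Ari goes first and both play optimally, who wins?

Nim-sum: 9 XOR 4 XOR 5 = 8.
The nim-sum is 8 ≠ 0, so this is an N-position: the player to move can win; Ari has a winning move.

Ari wins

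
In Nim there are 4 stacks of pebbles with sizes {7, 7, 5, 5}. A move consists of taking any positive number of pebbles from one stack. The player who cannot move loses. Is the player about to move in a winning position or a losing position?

Compute the nim-sum pairwise:
7 ⊕ 7 = 0
0 ⊕ 5 = 5
5 ⊕ 5 = 0
The nim-sum is 0, so this is a P-position: the player to move is in a losing position under optimal play.

Losing position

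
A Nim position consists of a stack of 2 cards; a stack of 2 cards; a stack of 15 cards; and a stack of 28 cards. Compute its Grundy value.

Compute the nim-sum pairwise:
2 ⊕ 2 = 0
0 ⊕ 15 = 15
15 ⊕ 28 = 19

19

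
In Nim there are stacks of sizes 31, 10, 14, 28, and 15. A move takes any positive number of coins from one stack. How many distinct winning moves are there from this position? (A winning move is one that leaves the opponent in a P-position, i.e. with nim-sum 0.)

Write each in binary and XOR column by column:
  11111  (31)
  01010  (10)
  01110  (14)
  11100  (28)
  01111  (15)
  -----
  01000  (8)
The overall nim-sum is X = 8. A stack of size p has a winning move iff p XOR X < p (reduce it to p XOR X).
  31: 31 XOR 8 = 23 < 31 — winning move (to 23).
  10: 10 XOR 8 = 2 < 10 — winning move (to 2).
  14: 14 XOR 8 = 6 < 14 — winning move (to 6).
  28: 28 XOR 8 = 20 < 28 — winning move (to 20).
  15: 15 XOR 8 = 7 < 15 — winning move (to 7).
That gives 5 winning moves.

5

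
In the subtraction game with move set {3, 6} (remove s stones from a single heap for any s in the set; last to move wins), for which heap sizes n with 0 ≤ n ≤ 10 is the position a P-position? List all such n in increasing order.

0, 1, 2, 9, 10

Grundy values for subtraction set {3, 6}:
g(0) = mex{} = 0
g(1) = mex{} = 0
g(2) = mex{} = 0
g(3) = mex{0} = 1
g(4) = mex{0} = 1
g(5) = mex{0} = 1
g(6) = mex{0,1} = 2
g(7) = mex{0,1} = 2
g(8) = mex{0,1} = 2
g(9) = mex{1,2} = 0
g(10) = mex{1,2} = 0
The P-positions (g = 0) in 0..10 are 0, 1, 2, 9, 10.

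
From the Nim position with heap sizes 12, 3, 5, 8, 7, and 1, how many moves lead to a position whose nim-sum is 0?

3

Bitwise XOR of the heap sizes:
  1100  (12)
  0011  (3)
  0101  (5)
  1000  (8)
  0111  (7)
  0001  (1)
  ----
  0100  (4)
The overall nim-sum is X = 4. A heap of size p has a winning move iff p XOR X < p (reduce it to p XOR X).
  12: 12 XOR 4 = 8 < 12 — winning move (to 8).
  3: 3 XOR 4 = 7 ≥ 3 — no move.
  5: 5 XOR 4 = 1 < 5 — winning move (to 1).
  8: 8 XOR 4 = 12 ≥ 8 — no move.
  7: 7 XOR 4 = 3 < 7 — winning move (to 3).
  1: 1 XOR 4 = 5 ≥ 1 — no move.
That gives 3 winning moves.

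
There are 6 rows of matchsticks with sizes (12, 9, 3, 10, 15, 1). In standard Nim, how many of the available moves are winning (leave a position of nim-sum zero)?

3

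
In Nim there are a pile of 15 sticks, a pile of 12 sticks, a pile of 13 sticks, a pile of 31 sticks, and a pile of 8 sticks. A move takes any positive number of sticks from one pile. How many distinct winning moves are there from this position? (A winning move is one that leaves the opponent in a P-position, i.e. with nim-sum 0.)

Nim-sum: 15 ^ 12 ^ 13 ^ 31 ^ 8 = 25.
The overall nim-sum is X = 25. A pile of size p has a winning move iff p XOR X < p (reduce it to p XOR X).
  15: 15 XOR 25 = 22 ≥ 15 — no move.
  12: 12 XOR 25 = 21 ≥ 12 — no move.
  13: 13 XOR 25 = 20 ≥ 13 — no move.
  31: 31 XOR 25 = 6 < 31 — winning move (to 6).
  8: 8 XOR 25 = 17 ≥ 8 — no move.
That gives 1 winning move.

1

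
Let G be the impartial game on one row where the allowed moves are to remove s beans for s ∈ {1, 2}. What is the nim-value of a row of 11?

2

Build the Grundy sequence with g(k) = mex{g(k−s) : s ∈ {1, 2}, s ≤ k}:
g(0) = mex{} = 0
g(1) = mex{0} = 1
g(2) = mex{0,1} = 2
g(3) = mex{1,2} = 0
g(4) = mex{0,2} = 1
g(5) = mex{0,1} = 2
g(6) = mex{1,2} = 0
g(7) = mex{0,2} = 1
g(8) = mex{0,1} = 2
g(9) = mex{1,2} = 0
g(10) = mex{0,2} = 1
g(11) = mex{0,1} = 2
So g(11) = 2.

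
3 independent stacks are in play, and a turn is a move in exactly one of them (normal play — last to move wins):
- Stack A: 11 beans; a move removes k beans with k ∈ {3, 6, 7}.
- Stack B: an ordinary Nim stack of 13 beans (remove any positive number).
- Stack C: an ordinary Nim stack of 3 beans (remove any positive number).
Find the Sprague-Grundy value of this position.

14

Build the Grundy sequence for stack A with g(k) = mex{g(k−s) : s ∈ {3, 6, 7}, s ≤ k}:
k:     0  1  2  3  4  5  6  7  8  9 10 11
g(k):  0  0  0  1  1  1  2  2  2  3  0  0
So g(11) = 0.
Stack B is a plain Nim stack of size 13, so its Grundy value is 13.
Stack C is a plain Nim stack of size 3, so its Grundy value is 3.
By the Sprague-Grundy theorem, the Grundy value of a sum of independent games is the XOR of the component values.
Combined value = 0 XOR 13 XOR 3 = 14.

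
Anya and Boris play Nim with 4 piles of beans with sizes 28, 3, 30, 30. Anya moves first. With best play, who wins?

Compute the nim-sum pairwise:
28 ^ 3 = 31
31 ^ 30 = 1
1 ^ 30 = 31
The nim-sum is 31 ≠ 0, so this is an N-position: the player to move can win; Anya has a winning move.

Anya wins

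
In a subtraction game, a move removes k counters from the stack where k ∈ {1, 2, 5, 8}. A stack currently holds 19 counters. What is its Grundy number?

Grundy values for subtraction set {1, 2, 5, 8}:
k:     0  1  2  3  4  5  6  7  8  9 10 11 12 13 14 15 16 17 18 19
g(k):  0  1  2  0  1  2  0  1  2  0  1  2  0  1  2  0  1  2  0  1
So g(19) = 1.

1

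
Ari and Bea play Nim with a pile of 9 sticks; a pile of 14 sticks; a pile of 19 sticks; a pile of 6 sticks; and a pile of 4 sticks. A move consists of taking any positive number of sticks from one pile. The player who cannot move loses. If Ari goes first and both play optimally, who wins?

Ari wins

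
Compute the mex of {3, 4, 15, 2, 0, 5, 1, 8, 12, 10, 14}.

6

The values 0, 1, 2, 3, 4, 5 are all present; 6 is the first non-negative integer missing from the set.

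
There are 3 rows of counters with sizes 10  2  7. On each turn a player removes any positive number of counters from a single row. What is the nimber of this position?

Nim-sum: 10 XOR 2 XOR 7 = 15.

15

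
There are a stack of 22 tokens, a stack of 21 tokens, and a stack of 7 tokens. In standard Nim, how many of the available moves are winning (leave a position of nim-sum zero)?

Nim-sum: 22 XOR 21 XOR 7 = 4.
The overall nim-sum is X = 4. A stack of size p has a winning move iff p XOR X < p (reduce it to p XOR X).
  22: 22 XOR 4 = 18 < 22 — winning move (to 18).
  21: 21 XOR 4 = 17 < 21 — winning move (to 17).
  7: 7 XOR 4 = 3 < 7 — winning move (to 3).
That gives 3 winning moves.

3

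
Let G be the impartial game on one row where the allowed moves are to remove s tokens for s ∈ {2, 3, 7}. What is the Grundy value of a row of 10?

0

Compute g(0), g(1), … for moves {2, 3, 7}:
k:     0  1  2  3  4  5  6  7  8  9 10
g(k):  0  0  1  1  2  0  0  1  1  2  0
So g(10) = 0.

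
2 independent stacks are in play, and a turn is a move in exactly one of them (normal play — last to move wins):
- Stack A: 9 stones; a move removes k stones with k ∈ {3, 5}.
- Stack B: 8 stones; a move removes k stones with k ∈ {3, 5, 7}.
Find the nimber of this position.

2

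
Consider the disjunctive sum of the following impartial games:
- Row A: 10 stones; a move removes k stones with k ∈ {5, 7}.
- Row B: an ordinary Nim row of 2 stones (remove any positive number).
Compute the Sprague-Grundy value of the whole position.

For row A, compute g(0), g(1), … with moves {5, 7}:
g(0) = mex{} = 0
g(1) = mex{} = 0
g(2) = mex{} = 0
g(3) = mex{} = 0
g(4) = mex{} = 0
g(5) = mex{0} = 1
g(6) = mex{0} = 1
g(7) = mex{0} = 1
g(8) = mex{0} = 1
g(9) = mex{0} = 1
g(10) = mex{0,1} = 2
So g(10) = 2.
Row B is a plain Nim row of size 2, so its Grundy value is 2.
The value of a disjunctive sum is the nim-sum of the parts.
Combined value = 2 ⊕ 2 = 0.

0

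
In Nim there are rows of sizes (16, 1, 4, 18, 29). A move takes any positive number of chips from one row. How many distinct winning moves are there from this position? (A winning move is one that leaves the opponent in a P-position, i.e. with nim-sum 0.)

3

Bitwise XOR of the heap sizes:
  10000  (16)
  00001  (1)
  00100  (4)
  10010  (18)
  11101  (29)
  -----
  11010  (26)
The overall nim-sum is X = 26. A row of size p has a winning move iff p XOR X < p (reduce it to p XOR X).
  16: 16 XOR 26 = 10 < 16 — winning move (to 10).
  1: 1 XOR 26 = 27 ≥ 1 — no move.
  4: 4 XOR 26 = 30 ≥ 4 — no move.
  18: 18 XOR 26 = 8 < 18 — winning move (to 8).
  29: 29 XOR 26 = 7 < 29 — winning move (to 7).
That gives 3 winning moves.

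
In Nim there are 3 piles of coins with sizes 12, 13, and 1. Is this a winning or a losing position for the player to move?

Losing position

Compute the nim-sum pairwise:
12 ^ 13 = 1
1 ^ 1 = 0
The nim-sum is 0, so this is a P-position: the player to move is in a losing position under optimal play.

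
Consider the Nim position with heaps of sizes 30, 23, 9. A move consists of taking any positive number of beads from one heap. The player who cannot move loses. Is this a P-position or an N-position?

P-position

Nim-sum: 30 XOR 23 XOR 9 = 0.
The nim-sum is 0, so this is a P-position: the player to move is in a losing position under optimal play.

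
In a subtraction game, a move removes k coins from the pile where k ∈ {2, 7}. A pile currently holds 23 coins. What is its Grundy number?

Compute g(0), g(1), … for moves {2, 7}:
k:     0  1  2  3  4  5  6  7  8  9 10 11 12 13 14 15 16 17 18 19 20 21 22 23
g(k):  0  0  1  1  0  0  1  1  2  0  0  1  1  0  0  1  1  2  0  0  1  1  0  0
So g(23) = 0.

0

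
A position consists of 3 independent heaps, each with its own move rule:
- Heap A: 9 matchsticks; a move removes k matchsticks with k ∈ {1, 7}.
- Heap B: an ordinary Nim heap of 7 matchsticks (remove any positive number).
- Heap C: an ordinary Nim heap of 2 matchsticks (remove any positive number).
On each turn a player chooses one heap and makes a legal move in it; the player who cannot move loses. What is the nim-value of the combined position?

Grundy values for heap A (subtraction set {1, 7}):
k:     0  1  2  3  4  5  6  7  8  9
g(k):  0  1  0  1  0  1  0  1  0  1
So g(9) = 1.
Heap B is a plain Nim heap of size 7, so its Grundy value is 7.
Heap C is a plain Nim heap of size 2, so its Grundy value is 2.
The value of a disjunctive sum is the nim-sum of the parts.
Combined value = 1 XOR 7 XOR 2 = 4.

4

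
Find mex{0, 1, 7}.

The values 0, 1 are all present; 2 is the first non-negative integer missing from the set.

2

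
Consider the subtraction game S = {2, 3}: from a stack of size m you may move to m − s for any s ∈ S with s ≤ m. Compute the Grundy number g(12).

Build the Grundy sequence with g(k) = mex{g(k−s) : s ∈ {2, 3}, s ≤ k}:
g(0) = mex{} = 0
g(1) = mex{} = 0
g(2) = mex{0} = 1
g(3) = mex{0} = 1
g(4) = mex{0,1} = 2
g(5) = mex{1} = 0
g(6) = mex{1,2} = 0
g(7) = mex{0,2} = 1
g(8) = mex{0} = 1
g(9) = mex{0,1} = 2
g(10) = mex{1} = 0
g(11) = mex{1,2} = 0
g(12) = mex{0,2} = 1
So g(12) = 1.

1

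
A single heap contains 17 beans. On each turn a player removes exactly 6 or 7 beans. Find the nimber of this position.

Grundy values for subtraction set {6, 7}:
k:     0  1  2  3  4  5  6  7  8  9 10 11 12 13 14 15 16 17
g(k):  0  0  0  0  0  0  1  1  1  1  1  1  2  0  0  0  0  0
So g(17) = 0.

0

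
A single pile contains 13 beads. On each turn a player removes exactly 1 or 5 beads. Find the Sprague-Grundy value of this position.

Grundy values for subtraction set {1, 5}:
g(0) = mex{} = 0
g(1) = mex{0} = 1
g(2) = mex{1} = 0
g(3) = mex{0} = 1
g(4) = mex{1} = 0
g(5) = mex{0} = 1
g(6) = mex{1} = 0
g(7) = mex{0} = 1
g(8) = mex{1} = 0
g(9) = mex{0} = 1
g(10) = mex{1} = 0
g(11) = mex{0} = 1
g(12) = mex{1} = 0
g(13) = mex{0} = 1
So g(13) = 1.

1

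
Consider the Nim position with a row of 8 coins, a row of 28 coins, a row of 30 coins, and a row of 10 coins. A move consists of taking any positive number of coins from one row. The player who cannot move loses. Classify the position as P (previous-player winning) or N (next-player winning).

P-position

In binary:
  01000  (8)
  11100  (28)
  11110  (30)
  01010  (10)
  -----
  00000  (0)
The nim-sum is 0, so this is a P-position: the player to move is in a losing position under optimal play.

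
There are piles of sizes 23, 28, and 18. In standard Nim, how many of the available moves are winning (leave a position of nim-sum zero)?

3

Compute the nim-sum pairwise:
23 ⊕ 28 = 11
11 ⊕ 18 = 25
The overall nim-sum is X = 25. A pile of size p has a winning move iff p XOR X < p (reduce it to p XOR X).
  23: 23 XOR 25 = 14 < 23 — winning move (to 14).
  28: 28 XOR 25 = 5 < 28 — winning move (to 5).
  18: 18 XOR 25 = 11 < 18 — winning move (to 11).
That gives 3 winning moves.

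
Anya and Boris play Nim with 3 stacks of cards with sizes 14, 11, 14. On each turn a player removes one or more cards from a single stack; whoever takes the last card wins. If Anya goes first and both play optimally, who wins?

Nim-sum: 14 ^ 11 ^ 14 = 11.
The nim-sum is 11 ≠ 0, so this is an N-position: the player to move can win; Anya has a winning move.

Anya wins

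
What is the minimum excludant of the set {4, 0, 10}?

1

0 is in the set but 1 is not, so the mex is 1.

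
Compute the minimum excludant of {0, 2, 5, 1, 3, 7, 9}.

4

The values 0, 1, 2, 3 are all present; 4 is the first non-negative integer missing from the set.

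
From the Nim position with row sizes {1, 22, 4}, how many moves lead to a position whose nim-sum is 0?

1

Bitwise XOR of the heap sizes:
  00001  (1)
  10110  (22)
  00100  (4)
  -----
  10011  (19)
The overall nim-sum is X = 19. A row of size p has a winning move iff p XOR X < p (reduce it to p XOR X).
  1: 1 XOR 19 = 18 ≥ 1 — no move.
  22: 22 XOR 19 = 5 < 22 — winning move (to 5).
  4: 4 XOR 19 = 23 ≥ 4 — no move.
That gives 1 winning move.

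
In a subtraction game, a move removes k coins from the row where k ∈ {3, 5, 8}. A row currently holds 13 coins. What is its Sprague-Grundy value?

0

Grundy values for subtraction set {3, 5, 8}:
k:     0  1  2  3  4  5  6  7  8  9 10 11 12 13
g(k):  0  0  0  1  1  1  2  2  2  3  3  0  0  0
So g(13) = 0.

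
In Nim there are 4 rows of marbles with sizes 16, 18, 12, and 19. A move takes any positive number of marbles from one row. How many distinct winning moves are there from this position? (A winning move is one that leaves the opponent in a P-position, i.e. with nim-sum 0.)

3

Nim-sum: 16 ⊕ 18 ⊕ 12 ⊕ 19 = 29.
The overall nim-sum is X = 29. A row of size p has a winning move iff p XOR X < p (reduce it to p XOR X).
  16: 16 XOR 29 = 13 < 16 — winning move (to 13).
  18: 18 XOR 29 = 15 < 18 — winning move (to 15).
  12: 12 XOR 29 = 17 ≥ 12 — no move.
  19: 19 XOR 29 = 14 < 19 — winning move (to 14).
That gives 3 winning moves.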